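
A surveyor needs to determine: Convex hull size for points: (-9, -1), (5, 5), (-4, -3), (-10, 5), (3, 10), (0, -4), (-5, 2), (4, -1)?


Convex hull vertices (CCW): (-10, 5), (-9, -1), (-4, -3), (0, -4), (4, -1), (5, 5), (3, 10)
Count = 7

7


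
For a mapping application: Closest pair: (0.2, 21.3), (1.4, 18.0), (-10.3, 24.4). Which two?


d(P0,P1) = 3.5114, d(P0,P2) = 10.9481, d(P1,P2) = 13.336
Closest: P0 and P1

Closest pair: (0.2, 21.3) and (1.4, 18.0), distance = 3.5114


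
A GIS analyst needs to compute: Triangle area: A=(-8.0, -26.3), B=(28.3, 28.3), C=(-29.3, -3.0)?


Area = |x_A(y_B-y_C) + x_B(y_C-y_A) + x_C(y_A-y_B)|/2
= |(-250.4) + 659.39 + 1599.78|/2
= 2008.77/2 = 1004.385

1004.385


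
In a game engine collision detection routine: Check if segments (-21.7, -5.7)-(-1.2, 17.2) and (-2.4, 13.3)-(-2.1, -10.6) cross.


Cross products: d1=-466.97, d2=29.85, d3=-52.47, d4=-549.29
d1*d2 < 0 and d3*d4 < 0? no

No, they don't intersect


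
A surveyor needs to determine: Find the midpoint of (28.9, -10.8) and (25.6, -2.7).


M = ((28.9+25.6)/2, ((-10.8)+(-2.7))/2)
= (27.25, -6.75)

(27.25, -6.75)


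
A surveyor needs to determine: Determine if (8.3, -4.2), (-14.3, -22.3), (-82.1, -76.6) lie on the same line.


Cross product: ((-14.3)-8.3)*((-76.6)-(-4.2)) - ((-22.3)-(-4.2))*((-82.1)-8.3)
= 0

Yes, collinear


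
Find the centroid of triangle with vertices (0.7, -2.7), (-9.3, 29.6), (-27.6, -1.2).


Centroid = ((x_A+x_B+x_C)/3, (y_A+y_B+y_C)/3)
= ((0.7+(-9.3)+(-27.6))/3, ((-2.7)+29.6+(-1.2))/3)
= (-12.0667, 8.5667)

(-12.0667, 8.5667)


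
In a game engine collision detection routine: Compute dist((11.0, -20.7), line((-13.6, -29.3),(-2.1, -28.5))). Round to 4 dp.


|cross product| = 79.22
|line direction| = sqrt(132.89) = 11.5278
Distance = 79.22/sqrt(132.89) = 6.8721

6.8721


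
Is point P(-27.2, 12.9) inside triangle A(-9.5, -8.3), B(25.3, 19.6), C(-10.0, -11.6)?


Cross products: AB x AP = 1231.59, BC x BP = -1401.49, CA x CP = 69.01
All same sign? no

No, outside


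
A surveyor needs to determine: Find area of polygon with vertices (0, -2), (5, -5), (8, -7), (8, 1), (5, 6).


Shoelace sum: (0*(-5) - 5*(-2)) + (5*(-7) - 8*(-5)) + (8*1 - 8*(-7)) + (8*6 - 5*1) + (5*(-2) - 0*6)
= 112
Area = |112|/2 = 56

56


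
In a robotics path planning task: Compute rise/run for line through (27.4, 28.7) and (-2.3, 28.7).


slope = (y2-y1)/(x2-x1) = (28.7-28.7)/((-2.3)-27.4) = 0/(-29.7) = 0

0


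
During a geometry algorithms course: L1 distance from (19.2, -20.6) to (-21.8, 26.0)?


|19.2-(-21.8)| + |(-20.6)-26| = 41 + 46.6 = 87.6

87.6


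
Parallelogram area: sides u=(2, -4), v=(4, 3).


|u x v| = |2*3 - (-4)*4|
= |6 - (-16)| = 22

22


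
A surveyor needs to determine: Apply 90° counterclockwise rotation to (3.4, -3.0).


90° CCW: (x,y) -> (-y, x)
(3.4,-3) -> (3, 3.4)

(3, 3.4)


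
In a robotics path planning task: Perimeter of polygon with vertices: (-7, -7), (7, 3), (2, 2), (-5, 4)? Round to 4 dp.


Sides: (-7, -7)->(7, 3): sqrt(296) = 17.204651, (7, 3)->(2, 2): sqrt(26) = 5.09902, (2, 2)->(-5, 4): sqrt(53) = 7.28011, (-5, 4)->(-7, -7): sqrt(125) = 11.18034
Sum = 40.764121
Perimeter = 40.7641

40.7641


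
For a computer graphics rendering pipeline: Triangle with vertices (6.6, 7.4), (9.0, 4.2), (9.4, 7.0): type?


Side lengths squared: AB^2=16, BC^2=8, CA^2=8
Sorted: [8, 8, 16]
By sides: Isosceles, By angles: Right

Isosceles, Right


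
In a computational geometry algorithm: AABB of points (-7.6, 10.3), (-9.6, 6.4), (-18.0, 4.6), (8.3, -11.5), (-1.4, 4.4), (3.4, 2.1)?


x range: [-18, 8.3]
y range: [-11.5, 10.3]
Bounding box: (-18,-11.5) to (8.3,10.3)

(-18,-11.5) to (8.3,10.3)


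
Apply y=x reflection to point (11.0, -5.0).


Reflection over y=x: (x,y) -> (y,x)
(11, -5) -> (-5, 11)

(-5, 11)


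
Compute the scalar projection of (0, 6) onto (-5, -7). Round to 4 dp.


u.v = -42, |v| = sqrt(74) = 8.6023
Scalar projection = u.v / |v| = -42 / sqrt(74) = -4.8824

-4.8824


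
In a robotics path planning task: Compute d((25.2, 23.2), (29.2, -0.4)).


dx=4, dy=-23.6
d^2 = 4^2 + (-23.6)^2 = 572.96
d = sqrt(572.96) = 23.9366

23.9366


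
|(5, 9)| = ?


|u| = sqrt(5^2 + 9^2) = sqrt(106) = 10.2956

10.2956


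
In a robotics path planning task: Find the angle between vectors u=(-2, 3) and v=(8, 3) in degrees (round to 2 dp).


u.v = -7, |u| = sqrt(13) = 3.6056, |v| = sqrt(73) = 8.544
cos(theta) = u.v/(|u||v|) = -7/sqrt(949) = -0.22723
theta = acos(-0.22723) = 103.13 degrees

103.13 degrees


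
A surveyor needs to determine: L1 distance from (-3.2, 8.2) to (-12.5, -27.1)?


|(-3.2)-(-12.5)| + |8.2-(-27.1)| = 9.3 + 35.3 = 44.6

44.6


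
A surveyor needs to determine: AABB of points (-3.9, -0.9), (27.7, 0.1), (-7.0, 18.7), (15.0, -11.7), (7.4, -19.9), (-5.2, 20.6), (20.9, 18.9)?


x range: [-7, 27.7]
y range: [-19.9, 20.6]
Bounding box: (-7,-19.9) to (27.7,20.6)

(-7,-19.9) to (27.7,20.6)


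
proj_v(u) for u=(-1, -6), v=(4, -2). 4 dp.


u.v = 8, |v| = sqrt(20) = 4.4721
Scalar projection = u.v / |v| = 8 / sqrt(20) = 1.7889

1.7889


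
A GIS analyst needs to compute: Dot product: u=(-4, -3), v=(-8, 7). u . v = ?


u . v = u_x*v_x + u_y*v_y = (-4)*(-8) + (-3)*7
= 32 + (-21) = 11

11


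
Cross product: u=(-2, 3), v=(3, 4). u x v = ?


u x v = u_x*v_y - u_y*v_x = (-2)*4 - 3*3
= (-8) - 9 = -17

-17


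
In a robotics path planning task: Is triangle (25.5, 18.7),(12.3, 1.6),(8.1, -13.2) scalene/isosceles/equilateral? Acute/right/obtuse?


Side lengths squared: AB^2=466.65, BC^2=236.68, CA^2=1320.37
Sorted: [236.68, 466.65, 1320.37]
By sides: Scalene, By angles: Obtuse

Scalene, Obtuse


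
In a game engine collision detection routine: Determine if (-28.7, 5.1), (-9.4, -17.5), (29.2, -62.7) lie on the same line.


Cross product: ((-9.4)-(-28.7))*((-62.7)-5.1) - ((-17.5)-5.1)*(29.2-(-28.7))
= 0

Yes, collinear


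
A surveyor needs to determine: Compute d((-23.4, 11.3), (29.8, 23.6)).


dx=53.2, dy=12.3
d^2 = 53.2^2 + 12.3^2 = 2981.53
d = sqrt(2981.53) = 54.6034

54.6034


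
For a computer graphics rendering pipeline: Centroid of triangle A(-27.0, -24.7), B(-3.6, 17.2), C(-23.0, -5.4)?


Centroid = ((x_A+x_B+x_C)/3, (y_A+y_B+y_C)/3)
= (((-27)+(-3.6)+(-23))/3, ((-24.7)+17.2+(-5.4))/3)
= (-17.8667, -4.3)

(-17.8667, -4.3)


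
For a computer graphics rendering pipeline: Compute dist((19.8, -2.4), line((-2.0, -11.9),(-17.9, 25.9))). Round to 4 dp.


|cross product| = 975.09
|line direction| = sqrt(1681.65) = 41.0079
Distance = 975.09/sqrt(1681.65) = 23.7781

23.7781


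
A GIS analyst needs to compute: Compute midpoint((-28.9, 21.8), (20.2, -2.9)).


M = (((-28.9)+20.2)/2, (21.8+(-2.9))/2)
= (-4.35, 9.45)

(-4.35, 9.45)


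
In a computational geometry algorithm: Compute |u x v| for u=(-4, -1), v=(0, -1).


|u x v| = |(-4)*(-1) - (-1)*0|
= |4 - 0| = 4

4


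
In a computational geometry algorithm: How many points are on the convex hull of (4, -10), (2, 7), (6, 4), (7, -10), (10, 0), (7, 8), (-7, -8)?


Convex hull vertices (CCW): (-7, -8), (4, -10), (7, -10), (10, 0), (7, 8), (2, 7)
Count = 6

6


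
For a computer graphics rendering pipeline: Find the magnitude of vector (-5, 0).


|u| = sqrt((-5)^2 + 0^2) = sqrt(25) = 5

5


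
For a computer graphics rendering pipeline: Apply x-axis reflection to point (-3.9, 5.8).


Reflection over x-axis: (x,y) -> (x,-y)
(-3.9, 5.8) -> (-3.9, -5.8)

(-3.9, -5.8)


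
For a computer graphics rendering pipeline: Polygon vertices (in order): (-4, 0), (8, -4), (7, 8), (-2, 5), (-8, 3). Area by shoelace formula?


Shoelace sum: ((-4)*(-4) - 8*0) + (8*8 - 7*(-4)) + (7*5 - (-2)*8) + ((-2)*3 - (-8)*5) + ((-8)*0 - (-4)*3)
= 205
Area = |205|/2 = 102.5

102.5


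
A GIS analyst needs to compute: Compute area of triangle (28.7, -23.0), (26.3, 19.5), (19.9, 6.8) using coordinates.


Area = |x_A(y_B-y_C) + x_B(y_C-y_A) + x_C(y_A-y_B)|/2
= |364.49 + 783.74 + (-845.75)|/2
= 302.48/2 = 151.24

151.24


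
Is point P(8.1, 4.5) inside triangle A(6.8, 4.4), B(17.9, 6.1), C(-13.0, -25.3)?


Cross products: AB x AP = -1.1, BC x BP = -258.28, CA x CP = -36.63
All same sign? yes

Yes, inside


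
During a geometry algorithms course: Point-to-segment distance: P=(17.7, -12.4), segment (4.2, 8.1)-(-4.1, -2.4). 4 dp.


Project P onto AB: t = 0.5761 (clamped to [0,1])
Closest point on segment: (-0.5815, 2.0511)
Distance: 23.3034

23.3034


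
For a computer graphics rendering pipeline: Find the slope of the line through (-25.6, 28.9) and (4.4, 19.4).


slope = (y2-y1)/(x2-x1) = (19.4-28.9)/(4.4-(-25.6)) = (-9.5)/30 = -0.3167

-0.3167


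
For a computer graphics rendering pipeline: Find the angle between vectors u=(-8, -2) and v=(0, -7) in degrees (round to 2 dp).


u.v = 14, |u| = sqrt(68) = 8.2462, |v| = sqrt(49) = 7
cos(theta) = u.v/(|u||v|) = 14/sqrt(3332) = 0.242536
theta = acos(0.242536) = 75.96 degrees

75.96 degrees


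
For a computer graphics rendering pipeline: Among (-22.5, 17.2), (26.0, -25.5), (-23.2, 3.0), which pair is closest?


d(P0,P1) = 64.6184, d(P0,P2) = 14.2172, d(P1,P2) = 56.8585
Closest: P0 and P2

Closest pair: (-22.5, 17.2) and (-23.2, 3.0), distance = 14.2172


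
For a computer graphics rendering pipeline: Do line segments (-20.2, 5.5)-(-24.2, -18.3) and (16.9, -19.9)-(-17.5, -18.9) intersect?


Cross products: d1=-836.66, d2=-13.94, d3=984.58, d4=161.86
d1*d2 < 0 and d3*d4 < 0? no

No, they don't intersect


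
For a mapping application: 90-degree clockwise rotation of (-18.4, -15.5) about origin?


90° CW: (x,y) -> (y, -x)
(-18.4,-15.5) -> (-15.5, 18.4)

(-15.5, 18.4)


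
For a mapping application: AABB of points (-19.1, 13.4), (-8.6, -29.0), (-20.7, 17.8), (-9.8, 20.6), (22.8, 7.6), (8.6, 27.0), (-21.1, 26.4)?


x range: [-21.1, 22.8]
y range: [-29, 27]
Bounding box: (-21.1,-29) to (22.8,27)

(-21.1,-29) to (22.8,27)


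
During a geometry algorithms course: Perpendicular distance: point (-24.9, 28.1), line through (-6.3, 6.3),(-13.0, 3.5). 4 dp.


|cross product| = 198.14
|line direction| = sqrt(52.73) = 7.2615
Distance = 198.14/sqrt(52.73) = 27.2862

27.2862


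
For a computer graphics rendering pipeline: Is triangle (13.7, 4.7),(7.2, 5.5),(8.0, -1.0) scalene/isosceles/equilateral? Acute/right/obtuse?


Side lengths squared: AB^2=42.89, BC^2=42.89, CA^2=64.98
Sorted: [42.89, 42.89, 64.98]
By sides: Isosceles, By angles: Acute

Isosceles, Acute


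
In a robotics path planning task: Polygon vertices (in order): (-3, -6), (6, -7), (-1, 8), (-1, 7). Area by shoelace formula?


Shoelace sum: ((-3)*(-7) - 6*(-6)) + (6*8 - (-1)*(-7)) + ((-1)*7 - (-1)*8) + ((-1)*(-6) - (-3)*7)
= 126
Area = |126|/2 = 63

63


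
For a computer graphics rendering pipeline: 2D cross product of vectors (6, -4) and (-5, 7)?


u x v = u_x*v_y - u_y*v_x = 6*7 - (-4)*(-5)
= 42 - 20 = 22

22


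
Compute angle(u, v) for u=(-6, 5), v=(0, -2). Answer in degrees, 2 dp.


u.v = -10, |u| = sqrt(61) = 7.8102, |v| = sqrt(4) = 2
cos(theta) = u.v/(|u||v|) = -10/sqrt(244) = -0.640184
theta = acos(-0.640184) = 129.81 degrees

129.81 degrees


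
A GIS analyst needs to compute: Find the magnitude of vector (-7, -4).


|u| = sqrt((-7)^2 + (-4)^2) = sqrt(65) = 8.0623

8.0623


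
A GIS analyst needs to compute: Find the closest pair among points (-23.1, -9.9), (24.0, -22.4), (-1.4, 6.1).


d(P0,P1) = 48.7305, d(P0,P2) = 26.9609, d(P1,P2) = 38.176
Closest: P0 and P2

Closest pair: (-23.1, -9.9) and (-1.4, 6.1), distance = 26.9609


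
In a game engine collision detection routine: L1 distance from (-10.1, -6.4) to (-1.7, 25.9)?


|(-10.1)-(-1.7)| + |(-6.4)-25.9| = 8.4 + 32.3 = 40.7

40.7


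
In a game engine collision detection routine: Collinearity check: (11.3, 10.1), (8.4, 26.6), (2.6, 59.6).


Cross product: (8.4-11.3)*(59.6-10.1) - (26.6-10.1)*(2.6-11.3)
= 0

Yes, collinear


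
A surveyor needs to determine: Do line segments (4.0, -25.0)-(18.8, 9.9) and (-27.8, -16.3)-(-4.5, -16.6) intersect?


Cross products: d1=-193.17, d2=624.44, d3=1238.58, d4=420.97
d1*d2 < 0 and d3*d4 < 0? no

No, they don't intersect


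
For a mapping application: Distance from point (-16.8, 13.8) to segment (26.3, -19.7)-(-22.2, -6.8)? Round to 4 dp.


Project P onto AB: t = 1 (clamped to [0,1])
Closest point on segment: (-22.2, -6.8)
Distance: 21.296

21.296


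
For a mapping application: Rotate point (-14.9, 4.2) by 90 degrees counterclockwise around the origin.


90° CCW: (x,y) -> (-y, x)
(-14.9,4.2) -> (-4.2, -14.9)

(-4.2, -14.9)


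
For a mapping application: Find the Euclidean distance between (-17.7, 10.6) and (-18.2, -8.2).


dx=-0.5, dy=-18.8
d^2 = (-0.5)^2 + (-18.8)^2 = 353.69
d = sqrt(353.69) = 18.8066

18.8066


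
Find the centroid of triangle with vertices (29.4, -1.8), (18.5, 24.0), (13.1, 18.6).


Centroid = ((x_A+x_B+x_C)/3, (y_A+y_B+y_C)/3)
= ((29.4+18.5+13.1)/3, ((-1.8)+24+18.6)/3)
= (20.3333, 13.6)

(20.3333, 13.6)


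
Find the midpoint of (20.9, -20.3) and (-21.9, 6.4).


M = ((20.9+(-21.9))/2, ((-20.3)+6.4)/2)
= (-0.5, -6.95)

(-0.5, -6.95)


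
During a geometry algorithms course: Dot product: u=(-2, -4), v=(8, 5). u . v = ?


u . v = u_x*v_x + u_y*v_y = (-2)*8 + (-4)*5
= (-16) + (-20) = -36

-36


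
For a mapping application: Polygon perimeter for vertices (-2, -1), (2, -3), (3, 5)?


Sides: (-2, -1)->(2, -3): sqrt(20) = 4.472136, (2, -3)->(3, 5): sqrt(65) = 8.062258, (3, 5)->(-2, -1): sqrt(61) = 7.81025
Sum = 20.344644
Perimeter = 20.3446

20.3446


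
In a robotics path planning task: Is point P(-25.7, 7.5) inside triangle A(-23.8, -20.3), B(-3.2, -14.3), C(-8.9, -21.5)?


Cross products: AB x AP = 584.08, BC x BP = -286.26, CA x CP = -411.94
All same sign? no

No, outside


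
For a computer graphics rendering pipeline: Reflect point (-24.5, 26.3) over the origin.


Reflection over origin: (x,y) -> (-x,-y)
(-24.5, 26.3) -> (24.5, -26.3)

(24.5, -26.3)


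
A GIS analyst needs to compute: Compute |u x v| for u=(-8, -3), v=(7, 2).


|u x v| = |(-8)*2 - (-3)*7|
= |(-16) - (-21)| = 5

5


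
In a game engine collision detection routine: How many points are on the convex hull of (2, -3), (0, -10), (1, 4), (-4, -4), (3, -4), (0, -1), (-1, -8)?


Convex hull vertices (CCW): (-4, -4), (0, -10), (3, -4), (1, 4)
Count = 4

4


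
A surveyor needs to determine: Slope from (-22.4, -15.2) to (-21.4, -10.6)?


slope = (y2-y1)/(x2-x1) = ((-10.6)-(-15.2))/((-21.4)-(-22.4)) = 4.6/1 = 4.6

4.6


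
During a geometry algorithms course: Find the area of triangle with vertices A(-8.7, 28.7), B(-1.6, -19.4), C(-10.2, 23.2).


Area = |x_A(y_B-y_C) + x_B(y_C-y_A) + x_C(y_A-y_B)|/2
= |370.62 + 8.8 + (-490.62)|/2
= 111.2/2 = 55.6

55.6


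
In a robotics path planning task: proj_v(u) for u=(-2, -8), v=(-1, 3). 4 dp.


u.v = -22, |v| = sqrt(10) = 3.1623
Scalar projection = u.v / |v| = -22 / sqrt(10) = -6.957

-6.957


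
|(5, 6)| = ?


|u| = sqrt(5^2 + 6^2) = sqrt(61) = 7.8102

7.8102


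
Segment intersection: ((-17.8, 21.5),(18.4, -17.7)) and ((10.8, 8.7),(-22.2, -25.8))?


Cross products: d1=-1409.1, d2=1133.4, d3=657.76, d4=-1884.74
d1*d2 < 0 and d3*d4 < 0? yes

Yes, they intersect


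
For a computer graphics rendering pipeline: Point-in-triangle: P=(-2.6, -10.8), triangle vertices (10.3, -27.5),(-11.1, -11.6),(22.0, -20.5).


Cross products: AB x AP = -152.27, BC x BP = 102.13, CA x CP = -285.69
All same sign? no

No, outside


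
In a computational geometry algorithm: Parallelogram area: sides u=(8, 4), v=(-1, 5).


|u x v| = |8*5 - 4*(-1)|
= |40 - (-4)| = 44

44


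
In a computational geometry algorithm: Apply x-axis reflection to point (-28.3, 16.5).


Reflection over x-axis: (x,y) -> (x,-y)
(-28.3, 16.5) -> (-28.3, -16.5)

(-28.3, -16.5)


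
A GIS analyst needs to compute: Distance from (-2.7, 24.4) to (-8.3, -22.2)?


dx=-5.6, dy=-46.6
d^2 = (-5.6)^2 + (-46.6)^2 = 2202.92
d = sqrt(2202.92) = 46.9353

46.9353


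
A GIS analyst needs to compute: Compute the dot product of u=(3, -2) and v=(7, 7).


u . v = u_x*v_x + u_y*v_y = 3*7 + (-2)*7
= 21 + (-14) = 7

7


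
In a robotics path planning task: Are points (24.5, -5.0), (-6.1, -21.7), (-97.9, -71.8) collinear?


Cross product: ((-6.1)-24.5)*((-71.8)-(-5)) - ((-21.7)-(-5))*((-97.9)-24.5)
= 0

Yes, collinear


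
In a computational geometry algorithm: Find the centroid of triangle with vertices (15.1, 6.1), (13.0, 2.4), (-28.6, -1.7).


Centroid = ((x_A+x_B+x_C)/3, (y_A+y_B+y_C)/3)
= ((15.1+13+(-28.6))/3, (6.1+2.4+(-1.7))/3)
= (-0.1667, 2.2667)

(-0.1667, 2.2667)


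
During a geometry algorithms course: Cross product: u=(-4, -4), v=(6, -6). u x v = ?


u x v = u_x*v_y - u_y*v_x = (-4)*(-6) - (-4)*6
= 24 - (-24) = 48

48


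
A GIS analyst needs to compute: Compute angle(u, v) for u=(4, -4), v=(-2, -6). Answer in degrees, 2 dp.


u.v = 16, |u| = sqrt(32) = 5.6569, |v| = sqrt(40) = 6.3246
cos(theta) = u.v/(|u||v|) = 16/sqrt(1280) = 0.447214
theta = acos(0.447214) = 63.43 degrees

63.43 degrees


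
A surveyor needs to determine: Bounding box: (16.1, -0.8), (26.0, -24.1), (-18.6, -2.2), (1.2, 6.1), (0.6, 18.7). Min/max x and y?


x range: [-18.6, 26]
y range: [-24.1, 18.7]
Bounding box: (-18.6,-24.1) to (26,18.7)

(-18.6,-24.1) to (26,18.7)


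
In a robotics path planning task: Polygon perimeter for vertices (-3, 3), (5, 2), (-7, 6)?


Sides: (-3, 3)->(5, 2): sqrt(65) = 8.062258, (5, 2)->(-7, 6): sqrt(160) = 12.649111, (-7, 6)->(-3, 3): sqrt(25) = 5
Sum = 25.711369
Perimeter = 25.7114

25.7114


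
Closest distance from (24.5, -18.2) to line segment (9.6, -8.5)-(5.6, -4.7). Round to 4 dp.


Project P onto AB: t = 0 (clamped to [0,1])
Closest point on segment: (9.6, -8.5)
Distance: 17.7792

17.7792


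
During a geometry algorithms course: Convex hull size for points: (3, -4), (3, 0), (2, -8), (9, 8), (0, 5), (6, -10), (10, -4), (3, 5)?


Convex hull vertices (CCW): (0, 5), (2, -8), (6, -10), (10, -4), (9, 8)
Count = 5

5


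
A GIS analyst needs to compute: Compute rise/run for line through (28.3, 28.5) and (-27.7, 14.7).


slope = (y2-y1)/(x2-x1) = (14.7-28.5)/((-27.7)-28.3) = (-13.8)/(-56) = 0.2464

0.2464


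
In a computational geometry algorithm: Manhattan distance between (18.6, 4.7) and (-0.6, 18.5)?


|18.6-(-0.6)| + |4.7-18.5| = 19.2 + 13.8 = 33

33


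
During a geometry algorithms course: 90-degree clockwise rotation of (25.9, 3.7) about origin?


90° CW: (x,y) -> (y, -x)
(25.9,3.7) -> (3.7, -25.9)

(3.7, -25.9)


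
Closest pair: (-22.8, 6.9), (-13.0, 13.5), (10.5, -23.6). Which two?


d(P0,P1) = 11.8152, d(P0,P2) = 45.1568, d(P1,P2) = 43.9165
Closest: P0 and P1

Closest pair: (-22.8, 6.9) and (-13.0, 13.5), distance = 11.8152


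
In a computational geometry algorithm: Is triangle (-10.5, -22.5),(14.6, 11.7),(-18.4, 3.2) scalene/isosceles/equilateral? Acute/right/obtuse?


Side lengths squared: AB^2=1799.65, BC^2=1161.25, CA^2=722.9
Sorted: [722.9, 1161.25, 1799.65]
By sides: Scalene, By angles: Acute

Scalene, Acute


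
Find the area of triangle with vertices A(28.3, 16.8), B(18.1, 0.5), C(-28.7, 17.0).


Area = |x_A(y_B-y_C) + x_B(y_C-y_A) + x_C(y_A-y_B)|/2
= |(-466.95) + 3.62 + (-467.81)|/2
= 931.14/2 = 465.57

465.57


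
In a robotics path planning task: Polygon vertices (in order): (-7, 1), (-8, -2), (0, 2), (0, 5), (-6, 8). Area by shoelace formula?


Shoelace sum: ((-7)*(-2) - (-8)*1) + ((-8)*2 - 0*(-2)) + (0*5 - 0*2) + (0*8 - (-6)*5) + ((-6)*1 - (-7)*8)
= 86
Area = |86|/2 = 43

43


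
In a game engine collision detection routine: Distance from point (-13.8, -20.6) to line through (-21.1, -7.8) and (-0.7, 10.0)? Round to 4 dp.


|cross product| = 391.06
|line direction| = sqrt(733) = 27.074
Distance = 391.06/sqrt(733) = 14.4441

14.4441


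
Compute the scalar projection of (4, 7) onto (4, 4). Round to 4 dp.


u.v = 44, |v| = sqrt(32) = 5.6569
Scalar projection = u.v / |v| = 44 / sqrt(32) = 7.7782

7.7782


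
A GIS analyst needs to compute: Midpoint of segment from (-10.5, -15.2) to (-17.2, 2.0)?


M = (((-10.5)+(-17.2))/2, ((-15.2)+2)/2)
= (-13.85, -6.6)

(-13.85, -6.6)


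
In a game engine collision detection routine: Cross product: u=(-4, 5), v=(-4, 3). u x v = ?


u x v = u_x*v_y - u_y*v_x = (-4)*3 - 5*(-4)
= (-12) - (-20) = 8

8


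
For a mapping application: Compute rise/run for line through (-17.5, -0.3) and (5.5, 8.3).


slope = (y2-y1)/(x2-x1) = (8.3-(-0.3))/(5.5-(-17.5)) = 8.6/23 = 0.3739

0.3739


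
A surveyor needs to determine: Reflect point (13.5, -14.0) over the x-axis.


Reflection over x-axis: (x,y) -> (x,-y)
(13.5, -14) -> (13.5, 14)

(13.5, 14)


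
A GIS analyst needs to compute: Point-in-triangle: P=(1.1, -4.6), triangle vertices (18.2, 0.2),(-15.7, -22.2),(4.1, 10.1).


Cross products: AB x AP = -220.32, BC x BP = -194.16, CA x CP = -236.97
All same sign? yes

Yes, inside


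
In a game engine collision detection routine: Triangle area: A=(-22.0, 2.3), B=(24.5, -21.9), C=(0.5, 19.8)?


Area = |x_A(y_B-y_C) + x_B(y_C-y_A) + x_C(y_A-y_B)|/2
= |917.4 + 428.75 + 12.1|/2
= 1358.25/2 = 679.125

679.125


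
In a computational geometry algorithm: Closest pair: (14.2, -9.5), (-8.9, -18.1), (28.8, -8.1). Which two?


d(P0,P1) = 24.6489, d(P0,P2) = 14.667, d(P1,P2) = 39.0037
Closest: P0 and P2

Closest pair: (14.2, -9.5) and (28.8, -8.1), distance = 14.667


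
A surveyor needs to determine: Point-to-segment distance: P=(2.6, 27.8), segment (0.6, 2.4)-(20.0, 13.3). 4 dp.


Project P onto AB: t = 0.6375 (clamped to [0,1])
Closest point on segment: (12.9671, 9.3485)
Distance: 21.1644

21.1644


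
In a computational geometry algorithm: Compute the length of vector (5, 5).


|u| = sqrt(5^2 + 5^2) = sqrt(50) = 7.0711

7.0711


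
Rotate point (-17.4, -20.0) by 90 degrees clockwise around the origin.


90° CW: (x,y) -> (y, -x)
(-17.4,-20) -> (-20, 17.4)

(-20, 17.4)


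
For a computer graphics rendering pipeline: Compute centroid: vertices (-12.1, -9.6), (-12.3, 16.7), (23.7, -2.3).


Centroid = ((x_A+x_B+x_C)/3, (y_A+y_B+y_C)/3)
= (((-12.1)+(-12.3)+23.7)/3, ((-9.6)+16.7+(-2.3))/3)
= (-0.2333, 1.6)

(-0.2333, 1.6)


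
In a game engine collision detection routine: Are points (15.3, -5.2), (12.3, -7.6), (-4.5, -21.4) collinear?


Cross product: (12.3-15.3)*((-21.4)-(-5.2)) - ((-7.6)-(-5.2))*((-4.5)-15.3)
= 1.08

No, not collinear


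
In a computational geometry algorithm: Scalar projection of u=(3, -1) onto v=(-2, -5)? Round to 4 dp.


u.v = -1, |v| = sqrt(29) = 5.3852
Scalar projection = u.v / |v| = -1 / sqrt(29) = -0.1857

-0.1857


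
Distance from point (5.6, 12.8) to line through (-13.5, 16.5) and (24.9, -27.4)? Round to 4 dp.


|cross product| = 696.41
|line direction| = sqrt(3401.77) = 58.3247
Distance = 696.41/sqrt(3401.77) = 11.9402

11.9402


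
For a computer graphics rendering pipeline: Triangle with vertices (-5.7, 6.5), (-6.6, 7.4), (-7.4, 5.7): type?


Side lengths squared: AB^2=1.62, BC^2=3.53, CA^2=3.53
Sorted: [1.62, 3.53, 3.53]
By sides: Isosceles, By angles: Acute

Isosceles, Acute


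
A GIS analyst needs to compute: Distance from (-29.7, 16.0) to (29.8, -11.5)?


dx=59.5, dy=-27.5
d^2 = 59.5^2 + (-27.5)^2 = 4296.5
d = sqrt(4296.5) = 65.5477

65.5477


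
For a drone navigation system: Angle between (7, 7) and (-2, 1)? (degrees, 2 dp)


u.v = -7, |u| = sqrt(98) = 9.8995, |v| = sqrt(5) = 2.2361
cos(theta) = u.v/(|u||v|) = -7/sqrt(490) = -0.316228
theta = acos(-0.316228) = 108.43 degrees

108.43 degrees


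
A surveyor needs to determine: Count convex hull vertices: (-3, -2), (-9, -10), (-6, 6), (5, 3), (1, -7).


Convex hull vertices (CCW): (-9, -10), (1, -7), (5, 3), (-6, 6)
Count = 4

4


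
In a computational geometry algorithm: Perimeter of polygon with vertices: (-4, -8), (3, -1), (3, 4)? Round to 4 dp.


Sides: (-4, -8)->(3, -1): sqrt(98) = 9.899495, (3, -1)->(3, 4): sqrt(25) = 5, (3, 4)->(-4, -8): sqrt(193) = 13.892444
Sum = 28.791939
Perimeter = 28.7919

28.7919


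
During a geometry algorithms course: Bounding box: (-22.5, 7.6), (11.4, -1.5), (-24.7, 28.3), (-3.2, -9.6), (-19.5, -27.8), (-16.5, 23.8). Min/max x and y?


x range: [-24.7, 11.4]
y range: [-27.8, 28.3]
Bounding box: (-24.7,-27.8) to (11.4,28.3)

(-24.7,-27.8) to (11.4,28.3)


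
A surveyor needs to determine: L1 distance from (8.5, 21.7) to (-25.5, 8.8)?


|8.5-(-25.5)| + |21.7-8.8| = 34 + 12.9 = 46.9

46.9


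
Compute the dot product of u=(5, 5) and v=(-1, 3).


u . v = u_x*v_x + u_y*v_y = 5*(-1) + 5*3
= (-5) + 15 = 10

10


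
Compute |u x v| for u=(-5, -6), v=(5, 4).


|u x v| = |(-5)*4 - (-6)*5|
= |(-20) - (-30)| = 10

10


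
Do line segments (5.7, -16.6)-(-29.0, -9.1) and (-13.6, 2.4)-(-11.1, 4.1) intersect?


Cross products: d1=-80.31, d2=-2.57, d3=-514.55, d4=-592.29
d1*d2 < 0 and d3*d4 < 0? no

No, they don't intersect


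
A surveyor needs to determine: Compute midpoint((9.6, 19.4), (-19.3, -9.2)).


M = ((9.6+(-19.3))/2, (19.4+(-9.2))/2)
= (-4.85, 5.1)

(-4.85, 5.1)


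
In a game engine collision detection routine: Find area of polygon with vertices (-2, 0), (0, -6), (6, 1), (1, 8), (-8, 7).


Shoelace sum: ((-2)*(-6) - 0*0) + (0*1 - 6*(-6)) + (6*8 - 1*1) + (1*7 - (-8)*8) + ((-8)*0 - (-2)*7)
= 180
Area = |180|/2 = 90

90


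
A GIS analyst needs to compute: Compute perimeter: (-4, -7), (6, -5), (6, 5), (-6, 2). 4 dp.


Sides: (-4, -7)->(6, -5): sqrt(104) = 10.198039, (6, -5)->(6, 5): sqrt(100) = 10, (6, 5)->(-6, 2): sqrt(153) = 12.369317, (-6, 2)->(-4, -7): sqrt(85) = 9.219544
Sum = 41.7869
Perimeter = 41.7869

41.7869


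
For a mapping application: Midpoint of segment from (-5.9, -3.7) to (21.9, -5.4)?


M = (((-5.9)+21.9)/2, ((-3.7)+(-5.4))/2)
= (8, -4.55)

(8, -4.55)


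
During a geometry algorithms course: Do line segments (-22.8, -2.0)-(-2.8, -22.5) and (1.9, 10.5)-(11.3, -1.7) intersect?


Cross products: d1=-418.84, d2=-367.54, d3=756.35, d4=705.05
d1*d2 < 0 and d3*d4 < 0? no

No, they don't intersect


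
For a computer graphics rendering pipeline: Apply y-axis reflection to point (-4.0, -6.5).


Reflection over y-axis: (x,y) -> (-x,y)
(-4, -6.5) -> (4, -6.5)

(4, -6.5)


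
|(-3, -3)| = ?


|u| = sqrt((-3)^2 + (-3)^2) = sqrt(18) = 4.2426

4.2426


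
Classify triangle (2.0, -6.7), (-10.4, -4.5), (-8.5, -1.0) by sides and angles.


Side lengths squared: AB^2=158.6, BC^2=15.86, CA^2=142.74
Sorted: [15.86, 142.74, 158.6]
By sides: Scalene, By angles: Right

Scalene, Right


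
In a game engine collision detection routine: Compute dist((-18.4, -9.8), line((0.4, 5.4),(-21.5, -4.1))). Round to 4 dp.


|cross product| = 154.28
|line direction| = sqrt(569.86) = 23.8717
Distance = 154.28/sqrt(569.86) = 6.4629

6.4629


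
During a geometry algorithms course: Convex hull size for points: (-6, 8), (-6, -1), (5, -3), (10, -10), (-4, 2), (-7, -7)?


Convex hull vertices (CCW): (-7, -7), (10, -10), (5, -3), (-6, 8)
Count = 4

4


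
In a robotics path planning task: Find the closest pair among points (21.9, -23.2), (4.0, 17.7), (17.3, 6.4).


d(P0,P1) = 44.6455, d(P0,P2) = 29.9553, d(P1,P2) = 17.4522
Closest: P1 and P2

Closest pair: (4.0, 17.7) and (17.3, 6.4), distance = 17.4522


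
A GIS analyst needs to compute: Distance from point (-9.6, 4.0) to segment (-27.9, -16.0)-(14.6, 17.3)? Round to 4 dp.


Project P onto AB: t = 0.4953 (clamped to [0,1])
Closest point on segment: (-6.8515, 0.4921)
Distance: 4.4564

4.4564


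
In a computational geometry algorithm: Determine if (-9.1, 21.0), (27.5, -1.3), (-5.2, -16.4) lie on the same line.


Cross product: (27.5-(-9.1))*((-16.4)-21) - ((-1.3)-21)*((-5.2)-(-9.1))
= -1281.87

No, not collinear


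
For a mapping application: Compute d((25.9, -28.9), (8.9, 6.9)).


dx=-17, dy=35.8
d^2 = (-17)^2 + 35.8^2 = 1570.64
d = sqrt(1570.64) = 39.6313

39.6313


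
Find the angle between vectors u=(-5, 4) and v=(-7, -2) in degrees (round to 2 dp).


u.v = 27, |u| = sqrt(41) = 6.4031, |v| = sqrt(53) = 7.2801
cos(theta) = u.v/(|u||v|) = 27/sqrt(2173) = 0.579207
theta = acos(0.579207) = 54.61 degrees

54.61 degrees


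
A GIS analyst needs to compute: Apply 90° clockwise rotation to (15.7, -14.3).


90° CW: (x,y) -> (y, -x)
(15.7,-14.3) -> (-14.3, -15.7)

(-14.3, -15.7)


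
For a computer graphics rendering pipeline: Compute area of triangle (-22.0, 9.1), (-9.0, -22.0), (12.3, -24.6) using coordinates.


Area = |x_A(y_B-y_C) + x_B(y_C-y_A) + x_C(y_A-y_B)|/2
= |(-57.2) + 303.3 + 382.53|/2
= 628.63/2 = 314.315

314.315


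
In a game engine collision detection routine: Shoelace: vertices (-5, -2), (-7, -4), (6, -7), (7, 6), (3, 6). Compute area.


Shoelace sum: ((-5)*(-4) - (-7)*(-2)) + ((-7)*(-7) - 6*(-4)) + (6*6 - 7*(-7)) + (7*6 - 3*6) + (3*(-2) - (-5)*6)
= 212
Area = |212|/2 = 106

106


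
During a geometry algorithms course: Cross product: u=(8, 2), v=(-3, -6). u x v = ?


u x v = u_x*v_y - u_y*v_x = 8*(-6) - 2*(-3)
= (-48) - (-6) = -42

-42


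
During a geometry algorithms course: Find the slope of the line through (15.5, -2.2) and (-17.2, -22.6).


slope = (y2-y1)/(x2-x1) = ((-22.6)-(-2.2))/((-17.2)-15.5) = (-20.4)/(-32.7) = 0.6239

0.6239


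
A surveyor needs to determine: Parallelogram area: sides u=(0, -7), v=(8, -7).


|u x v| = |0*(-7) - (-7)*8|
= |0 - (-56)| = 56

56


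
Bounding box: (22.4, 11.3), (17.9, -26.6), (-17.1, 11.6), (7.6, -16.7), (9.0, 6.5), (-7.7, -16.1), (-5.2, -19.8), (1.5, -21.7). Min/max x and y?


x range: [-17.1, 22.4]
y range: [-26.6, 11.6]
Bounding box: (-17.1,-26.6) to (22.4,11.6)

(-17.1,-26.6) to (22.4,11.6)


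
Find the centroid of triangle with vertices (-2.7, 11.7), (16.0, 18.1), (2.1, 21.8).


Centroid = ((x_A+x_B+x_C)/3, (y_A+y_B+y_C)/3)
= (((-2.7)+16+2.1)/3, (11.7+18.1+21.8)/3)
= (5.1333, 17.2)

(5.1333, 17.2)


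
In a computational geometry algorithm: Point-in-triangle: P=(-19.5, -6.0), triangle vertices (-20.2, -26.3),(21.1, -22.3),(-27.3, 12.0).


Cross products: AB x AP = 835.59, BC x BP = 603.66, CA x CP = 170.94
All same sign? yes

Yes, inside


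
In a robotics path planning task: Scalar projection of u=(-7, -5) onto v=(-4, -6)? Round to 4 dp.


u.v = 58, |v| = sqrt(52) = 7.2111
Scalar projection = u.v / |v| = 58 / sqrt(52) = 8.0432

8.0432


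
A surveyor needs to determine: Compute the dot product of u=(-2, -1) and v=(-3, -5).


u . v = u_x*v_x + u_y*v_y = (-2)*(-3) + (-1)*(-5)
= 6 + 5 = 11

11


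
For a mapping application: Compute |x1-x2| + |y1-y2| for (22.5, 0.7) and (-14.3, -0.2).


|22.5-(-14.3)| + |0.7-(-0.2)| = 36.8 + 0.9 = 37.7

37.7


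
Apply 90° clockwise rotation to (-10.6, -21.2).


90° CW: (x,y) -> (y, -x)
(-10.6,-21.2) -> (-21.2, 10.6)

(-21.2, 10.6)


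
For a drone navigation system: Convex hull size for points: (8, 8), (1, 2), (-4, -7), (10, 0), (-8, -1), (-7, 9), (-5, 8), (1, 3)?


Convex hull vertices (CCW): (-8, -1), (-4, -7), (10, 0), (8, 8), (-7, 9)
Count = 5

5


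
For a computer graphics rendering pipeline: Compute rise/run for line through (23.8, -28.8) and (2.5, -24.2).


slope = (y2-y1)/(x2-x1) = ((-24.2)-(-28.8))/(2.5-23.8) = 4.6/(-21.3) = -0.216

-0.216


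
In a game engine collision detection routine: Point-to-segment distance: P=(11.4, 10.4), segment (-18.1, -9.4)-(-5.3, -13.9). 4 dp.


Project P onto AB: t = 1 (clamped to [0,1])
Closest point on segment: (-5.3, -13.9)
Distance: 29.4853

29.4853


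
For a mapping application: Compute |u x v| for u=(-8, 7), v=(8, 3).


|u x v| = |(-8)*3 - 7*8|
= |(-24) - 56| = 80

80


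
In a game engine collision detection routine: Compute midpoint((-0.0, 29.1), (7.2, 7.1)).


M = ((0+7.2)/2, (29.1+7.1)/2)
= (3.6, 18.1)

(3.6, 18.1)


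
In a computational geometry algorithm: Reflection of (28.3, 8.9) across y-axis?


Reflection over y-axis: (x,y) -> (-x,y)
(28.3, 8.9) -> (-28.3, 8.9)

(-28.3, 8.9)


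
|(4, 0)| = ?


|u| = sqrt(4^2 + 0^2) = sqrt(16) = 4

4


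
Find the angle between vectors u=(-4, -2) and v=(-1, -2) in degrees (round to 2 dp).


u.v = 8, |u| = sqrt(20) = 4.4721, |v| = sqrt(5) = 2.2361
cos(theta) = u.v/(|u||v|) = 8/sqrt(100) = 0.8
theta = acos(0.8) = 36.87 degrees

36.87 degrees


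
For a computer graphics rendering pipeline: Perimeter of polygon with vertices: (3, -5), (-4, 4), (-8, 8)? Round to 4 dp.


Sides: (3, -5)->(-4, 4): sqrt(130) = 11.401754, (-4, 4)->(-8, 8): sqrt(32) = 5.656854, (-8, 8)->(3, -5): sqrt(290) = 17.029386
Sum = 34.087994
Perimeter = 34.088

34.088


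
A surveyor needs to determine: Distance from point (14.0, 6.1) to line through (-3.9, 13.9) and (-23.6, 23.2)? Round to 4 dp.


|cross product| = 12.81
|line direction| = sqrt(474.58) = 21.7849
Distance = 12.81/sqrt(474.58) = 0.588

0.588


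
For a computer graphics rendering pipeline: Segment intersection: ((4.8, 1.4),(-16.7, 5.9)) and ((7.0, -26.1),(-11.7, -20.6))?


Cross products: d1=-502.15, d2=-468.05, d3=581.35, d4=547.25
d1*d2 < 0 and d3*d4 < 0? no

No, they don't intersect


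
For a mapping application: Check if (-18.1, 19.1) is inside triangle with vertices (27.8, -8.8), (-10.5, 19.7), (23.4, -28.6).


Cross products: AB x AP = 239.58, BC x BP = -387.42, CA x CP = 1031.58
All same sign? no

No, outside


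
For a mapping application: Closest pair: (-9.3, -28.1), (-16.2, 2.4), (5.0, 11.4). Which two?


d(P0,P1) = 31.2708, d(P0,P2) = 42.0088, d(P1,P2) = 23.0313
Closest: P1 and P2

Closest pair: (-16.2, 2.4) and (5.0, 11.4), distance = 23.0313


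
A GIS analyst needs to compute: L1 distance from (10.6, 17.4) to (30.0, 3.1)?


|10.6-30| + |17.4-3.1| = 19.4 + 14.3 = 33.7

33.7


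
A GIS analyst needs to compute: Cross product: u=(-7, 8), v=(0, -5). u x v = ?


u x v = u_x*v_y - u_y*v_x = (-7)*(-5) - 8*0
= 35 - 0 = 35

35


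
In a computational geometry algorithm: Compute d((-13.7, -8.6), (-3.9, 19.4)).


dx=9.8, dy=28
d^2 = 9.8^2 + 28^2 = 880.04
d = sqrt(880.04) = 29.6655

29.6655


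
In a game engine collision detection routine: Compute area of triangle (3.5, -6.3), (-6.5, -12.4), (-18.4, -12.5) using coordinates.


Area = |x_A(y_B-y_C) + x_B(y_C-y_A) + x_C(y_A-y_B)|/2
= |0.35 + 40.3 + (-112.24)|/2
= 71.59/2 = 35.795

35.795


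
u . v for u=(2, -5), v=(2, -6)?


u . v = u_x*v_x + u_y*v_y = 2*2 + (-5)*(-6)
= 4 + 30 = 34

34


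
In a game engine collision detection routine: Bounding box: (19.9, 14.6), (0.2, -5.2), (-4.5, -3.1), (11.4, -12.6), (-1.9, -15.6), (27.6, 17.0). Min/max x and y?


x range: [-4.5, 27.6]
y range: [-15.6, 17]
Bounding box: (-4.5,-15.6) to (27.6,17)

(-4.5,-15.6) to (27.6,17)


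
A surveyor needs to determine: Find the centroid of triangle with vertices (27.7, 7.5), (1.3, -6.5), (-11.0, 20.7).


Centroid = ((x_A+x_B+x_C)/3, (y_A+y_B+y_C)/3)
= ((27.7+1.3+(-11))/3, (7.5+(-6.5)+20.7)/3)
= (6, 7.2333)

(6, 7.2333)


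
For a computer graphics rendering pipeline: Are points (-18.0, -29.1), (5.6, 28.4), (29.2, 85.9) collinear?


Cross product: (5.6-(-18))*(85.9-(-29.1)) - (28.4-(-29.1))*(29.2-(-18))
= 0

Yes, collinear


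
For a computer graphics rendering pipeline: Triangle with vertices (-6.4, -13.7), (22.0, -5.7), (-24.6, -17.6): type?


Side lengths squared: AB^2=870.56, BC^2=2313.17, CA^2=346.45
Sorted: [346.45, 870.56, 2313.17]
By sides: Scalene, By angles: Obtuse

Scalene, Obtuse


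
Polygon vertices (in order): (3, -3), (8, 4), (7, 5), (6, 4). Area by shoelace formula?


Shoelace sum: (3*4 - 8*(-3)) + (8*5 - 7*4) + (7*4 - 6*5) + (6*(-3) - 3*4)
= 16
Area = |16|/2 = 8

8


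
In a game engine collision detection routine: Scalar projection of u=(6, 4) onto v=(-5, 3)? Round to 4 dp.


u.v = -18, |v| = sqrt(34) = 5.831
Scalar projection = u.v / |v| = -18 / sqrt(34) = -3.087

-3.087


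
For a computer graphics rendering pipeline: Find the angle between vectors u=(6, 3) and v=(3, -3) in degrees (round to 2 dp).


u.v = 9, |u| = sqrt(45) = 6.7082, |v| = sqrt(18) = 4.2426
cos(theta) = u.v/(|u||v|) = 9/sqrt(810) = 0.316228
theta = acos(0.316228) = 71.57 degrees

71.57 degrees


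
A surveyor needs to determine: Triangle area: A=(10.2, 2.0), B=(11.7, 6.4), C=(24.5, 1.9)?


Area = |x_A(y_B-y_C) + x_B(y_C-y_A) + x_C(y_A-y_B)|/2
= |45.9 + (-1.17) + (-107.8)|/2
= 63.07/2 = 31.535

31.535


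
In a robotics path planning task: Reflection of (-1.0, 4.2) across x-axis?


Reflection over x-axis: (x,y) -> (x,-y)
(-1, 4.2) -> (-1, -4.2)

(-1, -4.2)


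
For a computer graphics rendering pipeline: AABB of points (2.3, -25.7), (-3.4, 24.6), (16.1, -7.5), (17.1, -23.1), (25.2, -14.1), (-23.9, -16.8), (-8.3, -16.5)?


x range: [-23.9, 25.2]
y range: [-25.7, 24.6]
Bounding box: (-23.9,-25.7) to (25.2,24.6)

(-23.9,-25.7) to (25.2,24.6)


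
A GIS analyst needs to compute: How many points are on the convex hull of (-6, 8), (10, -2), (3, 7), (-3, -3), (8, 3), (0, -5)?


Convex hull vertices (CCW): (-6, 8), (-3, -3), (0, -5), (10, -2), (8, 3), (3, 7)
Count = 6

6


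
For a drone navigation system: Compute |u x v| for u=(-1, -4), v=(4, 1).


|u x v| = |(-1)*1 - (-4)*4|
= |(-1) - (-16)| = 15

15


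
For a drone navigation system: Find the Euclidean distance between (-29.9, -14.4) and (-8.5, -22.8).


dx=21.4, dy=-8.4
d^2 = 21.4^2 + (-8.4)^2 = 528.52
d = sqrt(528.52) = 22.9896

22.9896


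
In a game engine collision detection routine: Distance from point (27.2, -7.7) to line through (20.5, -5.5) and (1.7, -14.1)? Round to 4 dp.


|cross product| = 98.98
|line direction| = sqrt(427.4) = 20.6737
Distance = 98.98/sqrt(427.4) = 4.7877

4.7877


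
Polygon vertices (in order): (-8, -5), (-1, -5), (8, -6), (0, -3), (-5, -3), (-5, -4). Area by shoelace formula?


Shoelace sum: ((-8)*(-5) - (-1)*(-5)) + ((-1)*(-6) - 8*(-5)) + (8*(-3) - 0*(-6)) + (0*(-3) - (-5)*(-3)) + ((-5)*(-4) - (-5)*(-3)) + ((-5)*(-5) - (-8)*(-4))
= 40
Area = |40|/2 = 20

20


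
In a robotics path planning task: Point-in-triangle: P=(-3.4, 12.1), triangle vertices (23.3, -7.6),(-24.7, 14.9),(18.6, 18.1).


Cross products: AB x AP = -344.85, BC x BP = -189.4, CA x CP = -593.6
All same sign? yes

Yes, inside


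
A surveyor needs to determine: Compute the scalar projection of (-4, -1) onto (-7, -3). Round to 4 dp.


u.v = 31, |v| = sqrt(58) = 7.6158
Scalar projection = u.v / |v| = 31 / sqrt(58) = 4.0705

4.0705


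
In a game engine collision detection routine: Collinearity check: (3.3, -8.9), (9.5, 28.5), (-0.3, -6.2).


Cross product: (9.5-3.3)*((-6.2)-(-8.9)) - (28.5-(-8.9))*((-0.3)-3.3)
= 151.38

No, not collinear


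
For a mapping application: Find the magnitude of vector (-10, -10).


|u| = sqrt((-10)^2 + (-10)^2) = sqrt(200) = 14.1421

14.1421


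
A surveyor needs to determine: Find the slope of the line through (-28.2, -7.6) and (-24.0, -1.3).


slope = (y2-y1)/(x2-x1) = ((-1.3)-(-7.6))/((-24)-(-28.2)) = 6.3/4.2 = 1.5

1.5


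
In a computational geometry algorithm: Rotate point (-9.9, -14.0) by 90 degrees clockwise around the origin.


90° CW: (x,y) -> (y, -x)
(-9.9,-14) -> (-14, 9.9)

(-14, 9.9)


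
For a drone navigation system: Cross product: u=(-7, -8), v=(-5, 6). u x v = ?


u x v = u_x*v_y - u_y*v_x = (-7)*6 - (-8)*(-5)
= (-42) - 40 = -82

-82


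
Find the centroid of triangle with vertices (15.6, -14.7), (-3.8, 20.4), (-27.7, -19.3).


Centroid = ((x_A+x_B+x_C)/3, (y_A+y_B+y_C)/3)
= ((15.6+(-3.8)+(-27.7))/3, ((-14.7)+20.4+(-19.3))/3)
= (-5.3, -4.5333)

(-5.3, -4.5333)
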